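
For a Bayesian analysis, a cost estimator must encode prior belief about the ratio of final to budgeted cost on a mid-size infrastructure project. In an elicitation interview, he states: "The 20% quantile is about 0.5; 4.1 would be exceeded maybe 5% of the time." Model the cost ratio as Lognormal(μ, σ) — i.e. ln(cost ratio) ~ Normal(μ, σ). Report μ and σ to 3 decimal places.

If T ~ Lognormal(μ,σ) then ln T ~ Normal(μ,σ), so the p-quantile of ln T is μ + z_p·σ.
ln(0.5) = -0.6931 and ln(4.1) = 1.411; z_{0.2} = -0.8416, z_{0.95} = 1.645.
σ = (1.411 − -0.6931)/(1.645 − (-0.8416)) = 0.846.
μ = -0.6931 − (-0.8416)·0.846 = 0.019.

μ ≈ 0.019, σ ≈ 0.846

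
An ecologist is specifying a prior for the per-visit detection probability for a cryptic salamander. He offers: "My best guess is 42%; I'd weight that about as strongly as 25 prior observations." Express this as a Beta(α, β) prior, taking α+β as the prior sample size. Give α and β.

Under the effective-sample-size interpretation, Beta(α, β) has prior mean α/(α+β) and prior sample size α+β.
So α+β = 25 and α/(α+β) = 0.42, giving α = 0.42·25 = 10.5 and β = 25 − 10.5 = 14.5.

α = 10.5, β = 14.5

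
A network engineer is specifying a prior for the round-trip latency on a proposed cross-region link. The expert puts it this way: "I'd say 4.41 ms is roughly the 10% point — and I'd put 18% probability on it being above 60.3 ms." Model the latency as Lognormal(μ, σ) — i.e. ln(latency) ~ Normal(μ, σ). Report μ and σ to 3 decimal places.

μ ≈ 3.010, σ ≈ 1.191

If T ~ Lognormal(μ,σ) then ln T ~ Normal(μ,σ), so the p-quantile of ln T is μ + z_p·σ.
ln(4.41) = 1.484 and ln(60.3) = 4.099; z_{0.1} = -1.282, z_{0.82} = 0.9154.
σ = (4.099 − 1.484)/(0.9154 − (-1.282)) = 1.191.
μ = 1.484 − (-1.282)·1.191 = 3.010.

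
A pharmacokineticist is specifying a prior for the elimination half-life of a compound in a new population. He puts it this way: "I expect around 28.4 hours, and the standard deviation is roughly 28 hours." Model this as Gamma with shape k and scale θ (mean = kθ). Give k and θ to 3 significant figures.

k ≈ 1.03, θ ≈ 27.6

For Gamma(k, scale θ): mean = kθ, variance = kθ², so CV = 1/√k.
CV = SD/mean = 28/28.4 = 0.9859, hence k = 1/CV² = 1.03.
Then θ = mean/k = 28.4/1.03 = 27.6.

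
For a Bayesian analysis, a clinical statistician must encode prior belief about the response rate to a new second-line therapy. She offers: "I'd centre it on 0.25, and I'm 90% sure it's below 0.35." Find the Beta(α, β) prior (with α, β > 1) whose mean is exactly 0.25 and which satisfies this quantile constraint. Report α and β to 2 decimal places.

α ≈ 8.07, β ≈ 24.22

With mean 0.25 fixed, write α = 0.25s, β = 0.75s where s = α+β.
Need P(θ < 0.35) = 0.9 under Beta(0.25s, 0.75s). Normal approximation: (q−m)/√(m(1−m)/s) ≈ z_{0.9} = 1.28, so s ≈ 0.25·0.75·(1.28)²/(0.35−0.25)² = 30.8.
At s = 30.8: P(θ<0.35) ≈ 0.895. Adjusting to match 0.9 gives s ≈ 32.30.
So α = 0.25·32.30 ≈ 8.07, β = 0.75·32.30 ≈ 24.22.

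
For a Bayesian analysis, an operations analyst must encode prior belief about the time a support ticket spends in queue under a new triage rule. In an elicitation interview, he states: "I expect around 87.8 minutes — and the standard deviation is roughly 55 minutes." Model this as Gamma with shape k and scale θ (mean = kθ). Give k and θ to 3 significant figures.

For Gamma(k, scale θ): mean = kθ, variance = kθ², so CV = 1/√k.
CV = SD/mean = 55/87.8 = 0.6264, hence k = 1/CV² = 2.55.
Then θ = mean/k = 87.8/2.55 = 34.5.

k ≈ 2.55, θ ≈ 34.5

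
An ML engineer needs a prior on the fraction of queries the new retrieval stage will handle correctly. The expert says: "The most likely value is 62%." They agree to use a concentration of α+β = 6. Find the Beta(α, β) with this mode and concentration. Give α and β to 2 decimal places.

For α,β > 1 the Beta mode is (α−1)/(α+β−2). With α+β = 6, the mode is (α−1)/4.
Set (α−1)/4 = 0.62 → α = 1 + 0.62·4 = 3.48.
β = 6 − α = 2.52.

α = 3.48, β = 2.52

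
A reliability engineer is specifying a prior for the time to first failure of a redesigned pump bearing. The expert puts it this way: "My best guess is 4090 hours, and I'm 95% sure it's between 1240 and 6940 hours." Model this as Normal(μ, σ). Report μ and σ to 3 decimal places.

A symmetric 95% interval runs μ ± z·σ with z = 1.96.
Half-width = 2850, so σ = 2850/1.96 = 1454.108.
μ is the stated best guess, 4090.000.

μ = 4090.000, σ = 1454.108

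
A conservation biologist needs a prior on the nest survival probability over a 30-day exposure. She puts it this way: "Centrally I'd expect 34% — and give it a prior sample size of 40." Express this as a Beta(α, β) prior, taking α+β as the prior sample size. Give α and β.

Under the effective-sample-size interpretation, Beta(α, β) has prior mean α/(α+β) and prior sample size α+β.
So α+β = 40 and α/(α+β) = 0.34, giving α = 0.34·40 = 13.6 and β = 40 − 13.6 = 26.4.

α = 13.6, β = 26.4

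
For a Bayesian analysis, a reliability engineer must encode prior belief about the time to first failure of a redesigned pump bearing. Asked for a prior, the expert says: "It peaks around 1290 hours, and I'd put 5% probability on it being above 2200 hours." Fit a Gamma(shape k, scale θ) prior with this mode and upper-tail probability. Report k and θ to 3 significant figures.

k ≈ 10.8, θ ≈ 132

Gamma(k,θ) with k>1 has mode (k−1)θ, so θ = 1290/(k−1).
Need P(X < 2200) = 0.95 with θ tied to k this way. Start at k = 2, θ = 1290: P(X<2200) ≈ 0.508.
Too low — raise k to concentrate. Iterating converges to k ≈ 10.8.
Then θ = 1290/(10.8−1) ≈ 132.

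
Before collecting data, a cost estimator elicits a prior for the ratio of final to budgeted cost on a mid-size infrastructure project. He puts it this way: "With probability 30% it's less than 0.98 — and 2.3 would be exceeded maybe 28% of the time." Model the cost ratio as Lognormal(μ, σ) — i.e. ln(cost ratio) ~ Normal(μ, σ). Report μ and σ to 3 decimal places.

If T ~ Lognormal(μ,σ) then ln T ~ Normal(μ,σ), so the p-quantile of ln T is μ + z_p·σ.
ln(0.98) = -0.0202 and ln(2.3) = 0.8329; z_{0.3} = -0.5244, z_{0.72} = 0.5828.
σ = (0.8329 − -0.0202)/(0.5828 − (-0.5244)) = 0.770.
μ = -0.0202 − (-0.5244)·0.770 = 0.384.

μ ≈ 0.384, σ ≈ 0.770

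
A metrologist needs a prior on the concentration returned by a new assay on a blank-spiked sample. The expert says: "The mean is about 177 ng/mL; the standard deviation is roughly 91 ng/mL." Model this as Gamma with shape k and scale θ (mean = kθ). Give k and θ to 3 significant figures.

For Gamma(k, scale θ): mean = kθ, variance = kθ², so CV = 1/√k.
CV = SD/mean = 91/177 = 0.5141, hence k = 1/CV² = 3.78.
Then θ = mean/k = 177/3.78 = 46.8.

k ≈ 3.78, θ ≈ 46.8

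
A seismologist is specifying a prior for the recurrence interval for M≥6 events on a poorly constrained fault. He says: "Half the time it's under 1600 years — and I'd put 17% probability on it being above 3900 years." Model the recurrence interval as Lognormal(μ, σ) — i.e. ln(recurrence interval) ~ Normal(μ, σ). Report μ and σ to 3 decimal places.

μ ≈ 7.378, σ ≈ 0.934

If T ~ Lognormal(μ,σ) then ln T ~ Normal(μ,σ), so the p-quantile of ln T is μ + z_p·σ.
ln(1600) = 7.378 and ln(3900) = 8.269; z_{0.5} = 0, z_{0.83} = 0.9542.
σ = (8.269 − 7.378)/(0.9542 − (0)) = 0.934.
μ = 7.378 − (0)·0.934 = 7.378.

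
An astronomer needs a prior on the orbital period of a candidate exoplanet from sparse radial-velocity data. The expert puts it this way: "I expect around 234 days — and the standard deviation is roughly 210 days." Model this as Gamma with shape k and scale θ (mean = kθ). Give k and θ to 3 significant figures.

k ≈ 1.24, θ ≈ 188

For Gamma(k, scale θ): mean = kθ, variance = kθ², so CV = 1/√k.
CV = SD/mean = 210/234 = 0.8974, hence k = 1/CV² = 1.24.
Then θ = mean/k = 234/1.24 = 188.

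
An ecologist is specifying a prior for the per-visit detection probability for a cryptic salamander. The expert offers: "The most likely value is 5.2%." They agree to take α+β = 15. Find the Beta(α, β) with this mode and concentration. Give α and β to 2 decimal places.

α = 1.68, β = 13.32

For α,β > 1 the Beta mode is (α−1)/(α+β−2). With α+β = 15, the mode is (α−1)/13.
Set (α−1)/13 = 0.052 → α = 1 + 0.052·13 = 1.68.
β = 15 − α = 13.32.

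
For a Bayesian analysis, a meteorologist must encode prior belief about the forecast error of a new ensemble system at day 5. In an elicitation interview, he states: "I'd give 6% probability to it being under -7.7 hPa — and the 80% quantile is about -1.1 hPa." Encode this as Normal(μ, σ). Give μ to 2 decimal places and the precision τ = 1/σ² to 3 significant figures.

μ = -3.42, τ = 0.132

The p-quantile of Normal(μ,σ) is μ + z_p·σ, with z_{0.06} = -1.555 and z_{0.8} = 0.8416.
Eliminate σ: μ = (z₂·x₁ − z₁·x₂)/(z₂ − z₁) = (0.8416·-7.7 − (-1.555)·-1.1)/2.396 = -3.42.
Then σ = (x₂ − x₁)/(z₂ − z₁) = (-1.1 − -7.7)/2.396 = 2.75.
Precision τ = 1/σ² = 1/2.754² = 0.132.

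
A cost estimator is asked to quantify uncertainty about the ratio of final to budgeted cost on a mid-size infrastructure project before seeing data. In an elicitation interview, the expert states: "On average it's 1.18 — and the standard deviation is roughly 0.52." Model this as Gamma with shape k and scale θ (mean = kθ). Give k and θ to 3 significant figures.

For Gamma(k, scale θ): mean = kθ, variance = kθ², so CV = 1/√k.
CV = SD/mean = 0.52/1.18 = 0.4407, hence k = 1/CV² = 5.15.
Then θ = mean/k = 1.18/5.15 = 0.229.

k ≈ 5.15, θ ≈ 0.229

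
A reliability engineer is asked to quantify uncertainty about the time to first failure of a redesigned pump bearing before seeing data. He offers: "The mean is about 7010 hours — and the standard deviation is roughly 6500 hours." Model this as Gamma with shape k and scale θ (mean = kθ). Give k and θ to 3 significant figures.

For Gamma(k, scale θ): mean = kθ, variance = kθ², so CV = 1/√k.
CV = SD/mean = 6500/7010 = 0.9272, hence k = 1/CV² = 1.16.
Then θ = mean/k = 7010/1.16 = 6030.

k ≈ 1.16, θ ≈ 6030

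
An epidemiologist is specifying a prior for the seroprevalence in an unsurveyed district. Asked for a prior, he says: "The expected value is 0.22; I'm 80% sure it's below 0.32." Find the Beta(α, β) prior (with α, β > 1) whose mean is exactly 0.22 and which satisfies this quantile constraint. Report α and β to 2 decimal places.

With mean 0.22 fixed, write α = 0.22s, β = 0.78s where s = α+β.
Need P(θ < 0.32) = 0.8 under Beta(0.22s, 0.78s). Normal approximation: (q−m)/√(m(1−m)/s) ≈ z_{0.8} = 0.842, so s ≈ 0.22·0.78·(0.842)²/(0.32−0.22)² = 12.2.
At s = 12.2: P(θ<0.32) ≈ 0.812. Adjusting to match 0.8 gives s ≈ 10.58.
So α = 0.22·10.58 ≈ 2.33, β = 0.78·10.58 ≈ 8.25.

α ≈ 2.33, β ≈ 8.25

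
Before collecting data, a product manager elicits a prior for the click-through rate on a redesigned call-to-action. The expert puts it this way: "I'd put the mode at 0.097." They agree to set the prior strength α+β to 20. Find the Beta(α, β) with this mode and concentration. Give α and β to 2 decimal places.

For α,β > 1 the Beta mode is (α−1)/(α+β−2). With α+β = 20, the mode is (α−1)/18.
Set (α−1)/18 = 0.097 → α = 1 + 0.097·18 = 2.75.
β = 20 − α = 17.25.

α = 2.75, β = 17.25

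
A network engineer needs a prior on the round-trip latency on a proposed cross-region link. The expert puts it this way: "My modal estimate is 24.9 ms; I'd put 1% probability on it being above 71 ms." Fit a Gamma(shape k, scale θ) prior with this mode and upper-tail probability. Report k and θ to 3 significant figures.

k ≈ 5.15, θ ≈ 6

Gamma(k,θ) with k>1 has mode (k−1)θ, so θ = 24.9/(k−1).
Need P(X < 71) = 0.99 with θ tied to k this way. Start at k = 2, θ = 24.9: P(X<71) ≈ 0.778.
Too low — raise k to concentrate. Iterating converges to k ≈ 5.15.
Then θ = 24.9/(5.15−1) ≈ 6.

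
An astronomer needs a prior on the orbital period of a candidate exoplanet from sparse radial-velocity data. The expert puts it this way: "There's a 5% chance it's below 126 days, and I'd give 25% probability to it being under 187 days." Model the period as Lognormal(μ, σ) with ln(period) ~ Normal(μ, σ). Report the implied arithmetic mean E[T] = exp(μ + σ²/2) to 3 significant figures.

If T ~ Lognormal(μ,σ) then ln T ~ Normal(μ,σ), so the p-quantile of ln T is μ + z_p·σ.
ln(126) = 4.836 and ln(187) = 5.231; z_{0.05} = -1.645, z_{0.25} = -0.6745.
σ = (5.231 − 4.836)/(-0.6745 − (-1.645)) = 0.407.
μ = 4.836 − (-1.645)·0.407 = 5.506.
E[T] = exp(μ + σ²/2) = exp(5.506 + 0.0828) = 267 days.

E[T] ≈ 267 days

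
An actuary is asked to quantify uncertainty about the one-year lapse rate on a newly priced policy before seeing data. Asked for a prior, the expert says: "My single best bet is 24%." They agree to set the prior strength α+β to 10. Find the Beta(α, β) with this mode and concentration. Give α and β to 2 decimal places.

For α,β > 1 the Beta mode is (α−1)/(α+β−2). With α+β = 10, the mode is (α−1)/8.
Set (α−1)/8 = 0.24 → α = 1 + 0.24·8 = 2.92.
β = 10 − α = 7.08.

α = 2.92, β = 7.08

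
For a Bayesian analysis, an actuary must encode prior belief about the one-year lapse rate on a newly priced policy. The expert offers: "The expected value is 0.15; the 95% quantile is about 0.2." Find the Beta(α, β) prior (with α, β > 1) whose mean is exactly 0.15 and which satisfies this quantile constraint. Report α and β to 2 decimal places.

α ≈ 22.79, β ≈ 129.13

With mean 0.15 fixed, write α = 0.15s, β = 0.85s where s = α+β.
Need P(θ < 0.2) = 0.95 under Beta(0.15s, 0.85s). Normal approximation: (q−m)/√(m(1−m)/s) ≈ z_{0.95} = 1.64, so s ≈ 0.15·0.85·(1.64)²/(0.2−0.15)² = 138.0.
At s = 138.0: P(θ<0.2) ≈ 0.942. Adjusting to match 0.95 gives s ≈ 151.92.
So α = 0.15·151.92 ≈ 22.79, β = 0.85·151.92 ≈ 129.13.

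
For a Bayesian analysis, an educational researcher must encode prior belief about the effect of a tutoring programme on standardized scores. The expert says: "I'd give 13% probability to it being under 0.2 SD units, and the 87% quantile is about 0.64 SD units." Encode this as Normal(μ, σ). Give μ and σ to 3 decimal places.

μ = 0.420, σ = 0.195

For Normal(μ,σ), the p-quantile is μ + z_p·σ. Here z_{0.13} = -1.126, z_{0.87} = 1.126.
So 0.2 = μ − 1.126σ and 0.64 = μ + 1.126σ.
Subtracting: σ = (0.64 − 0.2)/(1.126 − (-1.126)) = 0.195.
Then μ = 0.2 − (-1.126)·0.195 = 0.420.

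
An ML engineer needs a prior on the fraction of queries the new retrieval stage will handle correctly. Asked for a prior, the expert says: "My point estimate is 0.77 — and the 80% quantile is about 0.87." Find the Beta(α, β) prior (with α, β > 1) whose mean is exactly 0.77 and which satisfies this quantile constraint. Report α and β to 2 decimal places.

With mean 0.77 fixed, write α = 0.77s, β = 0.23s where s = α+β.
Need P(θ < 0.87) = 0.8 under Beta(0.77s, 0.23s). Normal approximation: (q−m)/√(m(1−m)/s) ≈ z_{0.8} = 0.842, so s ≈ 0.77·0.23·(0.842)²/(0.87−0.77)² = 12.5.
At s = 12.5: P(θ<0.87) ≈ 0.795. Adjusting to match 0.8 gives s ≈ 12.98.
So α = 0.77·12.98 ≈ 10.00, β = 0.23·12.98 ≈ 2.99.

α ≈ 10.00, β ≈ 2.99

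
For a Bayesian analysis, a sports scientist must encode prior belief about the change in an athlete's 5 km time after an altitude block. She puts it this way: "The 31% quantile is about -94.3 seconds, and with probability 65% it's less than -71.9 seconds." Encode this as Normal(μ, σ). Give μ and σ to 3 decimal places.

For Normal(μ,σ), the p-quantile is μ + z_p·σ. Here z_{0.31} = -0.4959, z_{0.65} = 0.3853.
So -94.3 = μ − 0.4959σ and -71.9 = μ + 0.3853σ.
Subtracting: σ = (-71.9 − -94.3)/(0.3853 − (-0.4959)) = 25.421.
Then μ = -94.3 − (-0.4959)·25.421 = -81.695.

μ = -81.695, σ = 25.421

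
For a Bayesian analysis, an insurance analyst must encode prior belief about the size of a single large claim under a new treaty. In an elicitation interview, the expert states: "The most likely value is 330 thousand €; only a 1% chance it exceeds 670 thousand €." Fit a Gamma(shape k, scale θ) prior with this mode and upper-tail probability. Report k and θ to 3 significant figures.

k ≈ 10.8, θ ≈ 33.8

Gamma(k,θ) with k>1 has mode (k−1)θ, so θ = 330/(k−1).
Need P(X < 670) = 0.99 with θ tied to k this way. Start at k = 2, θ = 330: P(X<670) ≈ 0.602.
Too low — raise k to concentrate. Iterating converges to k ≈ 10.8.
Then θ = 330/(10.8−1) ≈ 33.8.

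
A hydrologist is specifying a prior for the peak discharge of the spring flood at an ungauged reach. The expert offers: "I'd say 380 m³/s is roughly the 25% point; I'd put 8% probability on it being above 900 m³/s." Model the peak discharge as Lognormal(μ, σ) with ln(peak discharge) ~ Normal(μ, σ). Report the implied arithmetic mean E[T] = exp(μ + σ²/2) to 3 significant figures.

If T ~ Lognormal(μ,σ) then ln T ~ Normal(μ,σ), so the p-quantile of ln T is μ + z_p·σ.
ln(380) = 5.94 and ln(900) = 6.802; z_{0.25} = -0.6745, z_{0.92} = 1.405.
σ = (6.802 − 5.94)/(1.405 − (-0.6745)) = 0.415.
μ = 5.94 − (-0.6745)·0.415 = 6.220.
E[T] = exp(μ + σ²/2) = exp(6.220 + 0.0860) = 548 m³/s.

E[T] ≈ 548 m³/s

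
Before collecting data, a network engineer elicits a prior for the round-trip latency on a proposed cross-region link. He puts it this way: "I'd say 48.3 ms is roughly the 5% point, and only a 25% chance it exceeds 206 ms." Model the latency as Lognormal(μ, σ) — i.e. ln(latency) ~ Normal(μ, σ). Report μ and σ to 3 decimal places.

If T ~ Lognormal(μ,σ) then ln T ~ Normal(μ,σ), so the p-quantile of ln T is μ + z_p·σ.
ln(48.3) = 3.877 and ln(206) = 5.328; z_{0.05} = -1.645, z_{0.75} = 0.6745.
σ = (5.328 − 3.877)/(0.6745 − (-1.645)) = 0.625.
μ = 3.877 − (-1.645)·0.625 = 4.906.

μ ≈ 4.906, σ ≈ 0.625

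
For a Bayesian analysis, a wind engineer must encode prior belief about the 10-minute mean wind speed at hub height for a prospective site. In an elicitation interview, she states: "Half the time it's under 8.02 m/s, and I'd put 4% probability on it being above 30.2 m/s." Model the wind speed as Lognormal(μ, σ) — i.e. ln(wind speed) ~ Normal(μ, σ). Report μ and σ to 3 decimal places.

If T ~ Lognormal(μ,σ) then ln T ~ Normal(μ,σ), so the p-quantile of ln T is μ + z_p·σ.
ln(8.02) = 2.082 and ln(30.2) = 3.408; z_{0.5} = 0, z_{0.96} = 1.751.
σ = (3.408 − 2.082)/(1.751 − (0)) = 0.757.
μ = 2.082 − (0)·0.757 = 2.082.

μ ≈ 2.082, σ ≈ 0.757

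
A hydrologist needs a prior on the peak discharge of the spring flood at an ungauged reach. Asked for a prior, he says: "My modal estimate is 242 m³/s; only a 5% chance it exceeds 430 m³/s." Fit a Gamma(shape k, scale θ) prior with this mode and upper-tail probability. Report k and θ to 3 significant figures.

Gamma(k,θ) with k>1 has mode (k−1)θ, so θ = 242/(k−1).
Need P(X < 430) = 0.95 with θ tied to k this way. Start at k = 2, θ = 242: P(X<430) ≈ 0.530.
Too low — raise k to concentrate. Iterating converges to k ≈ 9.44.
Then θ = 242/(9.44−1) ≈ 28.7.

k ≈ 9.44, θ ≈ 28.7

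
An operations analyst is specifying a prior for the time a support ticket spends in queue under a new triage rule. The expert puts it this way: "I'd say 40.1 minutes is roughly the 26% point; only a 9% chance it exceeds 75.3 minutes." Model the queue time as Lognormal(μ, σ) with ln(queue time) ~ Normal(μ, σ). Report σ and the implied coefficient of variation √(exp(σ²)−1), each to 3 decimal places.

σ ≈ 0.318, CV ≈ 0.326

If T ~ Lognormal(μ,σ) then ln T ~ Normal(μ,σ), so the p-quantile of ln T is μ + z_p·σ.
ln(40.1) = 3.691 and ln(75.3) = 4.321; z_{0.26} = -0.6433, z_{0.91} = 1.341.
σ = (4.321 − 3.691)/(1.341 − (-0.6433)) = 0.318.
μ = 3.691 − (-0.6433)·0.318 = 3.896.
CV = √(exp(σ²)−1) = √(exp(0.1009)−1) = 0.326.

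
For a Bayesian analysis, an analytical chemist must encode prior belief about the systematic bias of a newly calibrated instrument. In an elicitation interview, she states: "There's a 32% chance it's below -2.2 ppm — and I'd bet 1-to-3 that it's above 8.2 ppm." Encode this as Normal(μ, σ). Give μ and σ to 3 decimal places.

μ = 2.059, σ = 9.105

The p-quantile of Normal(μ,σ) is μ + z_p·σ, with z_{0.32} = -0.4677 and z_{0.75} = 0.6745.
Eliminate σ: μ = (z₂·x₁ − z₁·x₂)/(z₂ − z₁) = (0.6745·-2.2 − (-0.4677)·8.2)/1.142 = 2.059.
Then σ = (x₂ − x₁)/(z₂ − z₁) = (8.2 − -2.2)/1.142 = 9.105.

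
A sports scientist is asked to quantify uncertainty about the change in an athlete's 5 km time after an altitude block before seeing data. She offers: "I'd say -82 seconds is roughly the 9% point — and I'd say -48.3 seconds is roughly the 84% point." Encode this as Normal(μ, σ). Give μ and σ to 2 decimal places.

The p-quantile of Normal(μ,σ) is μ + z_p·σ, with z_{0.09} = -1.341 and z_{0.84} = 0.9945.
Eliminate σ: μ = (z₂·x₁ − z₁·x₂)/(z₂ − z₁) = (0.9945·-82 − (-1.341)·-48.3)/2.335 = -62.65.
Then σ = (x₂ − x₁)/(z₂ − z₁) = (-48.3 − -82)/2.335 = 14.43.

μ = -62.65, σ = 14.43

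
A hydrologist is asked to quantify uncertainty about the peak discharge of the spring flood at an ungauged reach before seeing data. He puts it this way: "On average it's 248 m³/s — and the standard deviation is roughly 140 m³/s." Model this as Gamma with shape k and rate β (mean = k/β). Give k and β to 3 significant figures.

For Gamma(k, rate β): mean = k/β, variance = k/β², so CV = 1/√k.
CV = SD/mean = 140/248 = 0.5645, hence k = 1/CV² = 3.14.
Then β = k/mean = 3.14/248 = 0.0127.

k ≈ 3.14, β ≈ 0.0127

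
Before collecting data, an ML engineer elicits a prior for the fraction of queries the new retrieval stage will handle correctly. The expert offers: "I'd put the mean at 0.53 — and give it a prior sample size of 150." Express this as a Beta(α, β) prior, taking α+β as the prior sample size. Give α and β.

α = 79.5, β = 70.5

Under the effective-sample-size interpretation, Beta(α, β) has prior mean α/(α+β) and prior sample size α+β.
So α+β = 150 and α/(α+β) = 0.53, giving α = 0.53·150 = 79.5 and β = 150 − 79.5 = 70.5.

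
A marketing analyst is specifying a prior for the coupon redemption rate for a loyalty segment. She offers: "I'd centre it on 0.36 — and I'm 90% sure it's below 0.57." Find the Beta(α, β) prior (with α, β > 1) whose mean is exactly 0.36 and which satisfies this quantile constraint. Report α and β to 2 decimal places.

With mean 0.36 fixed, write α = 0.36s, β = 0.64s where s = α+β.
Need P(θ < 0.57) = 0.9 under Beta(0.36s, 0.64s). Normal approximation: (q−m)/√(m(1−m)/s) ≈ z_{0.9} = 1.28, so s ≈ 0.36·0.64·(1.28)²/(0.57−0.36)² = 8.6.
At s = 8.6: P(θ<0.57) ≈ 0.897. Adjusting to match 0.9 gives s ≈ 8.79.
So α = 0.36·8.79 ≈ 3.16, β = 0.64·8.79 ≈ 5.62.

α ≈ 3.16, β ≈ 5.62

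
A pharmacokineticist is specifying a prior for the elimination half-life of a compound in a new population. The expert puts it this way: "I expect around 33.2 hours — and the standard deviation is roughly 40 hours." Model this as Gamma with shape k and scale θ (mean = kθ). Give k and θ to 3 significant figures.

For Gamma(k, scale θ): mean = kθ, variance = kθ², so CV = 1/√k.
CV = SD/mean = 40/33.2 = 1.205, hence k = 1/CV² = 0.689.
Then θ = mean/k = 33.2/0.689 = 48.2.

k ≈ 0.689, θ ≈ 48.2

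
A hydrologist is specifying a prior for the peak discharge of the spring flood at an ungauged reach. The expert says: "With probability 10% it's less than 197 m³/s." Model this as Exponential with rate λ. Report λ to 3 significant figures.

λ ≈ 0.000535

P(T < 197.0) = 1 − e^(−λ·197.0) = 0.1, so λ = −ln(1−0.1)/197.0 = −ln(0.9)/197.0 = 0.000535.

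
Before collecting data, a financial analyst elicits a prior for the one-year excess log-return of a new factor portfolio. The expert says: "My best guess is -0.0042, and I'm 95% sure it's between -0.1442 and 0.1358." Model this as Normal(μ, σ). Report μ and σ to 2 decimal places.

μ = -0.00, σ = 0.07

A symmetric 95% interval runs μ ± z·σ with z = 1.96.
Half-width = 0.14, so σ = 0.14/1.96 = 0.07.
μ is the stated best guess, -0.00.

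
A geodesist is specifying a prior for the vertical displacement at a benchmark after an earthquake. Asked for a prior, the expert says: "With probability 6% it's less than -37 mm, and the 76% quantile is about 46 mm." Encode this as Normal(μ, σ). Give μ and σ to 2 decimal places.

μ = 20.07, σ = 36.71

The p-quantile of Normal(μ,σ) is μ + z_p·σ, with z_{0.06} = -1.555 and z_{0.76} = 0.7063.
Eliminate σ: μ = (z₂·x₁ − z₁·x₂)/(z₂ − z₁) = (0.7063·-37 − (-1.555)·46)/2.261 = 20.07.
Then σ = (x₂ − x₁)/(z₂ − z₁) = (46 − -37)/2.261 = 36.71.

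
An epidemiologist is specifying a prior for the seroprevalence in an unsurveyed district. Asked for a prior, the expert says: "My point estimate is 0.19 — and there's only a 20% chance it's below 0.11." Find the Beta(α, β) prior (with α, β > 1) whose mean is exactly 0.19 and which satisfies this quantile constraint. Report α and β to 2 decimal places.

α ≈ 3.35, β ≈ 14.27

With mean 0.19 fixed, write α = 0.19s, β = 0.81s where s = α+β.
Need P(θ < 0.11) = 0.2 under Beta(0.19s, 0.81s). Normal approximation: (q−m)/√(m(1−m)/s) ≈ z_{0.2} = -0.842, so s ≈ 0.19·0.81·(-0.842)²/(0.11−0.19)² = 17.0.
At s = 17.0: P(θ<0.11) ≈ 0.205. Adjusting to match 0.2 gives s ≈ 17.62.
So α = 0.19·17.62 ≈ 3.35, β = 0.81·17.62 ≈ 14.27.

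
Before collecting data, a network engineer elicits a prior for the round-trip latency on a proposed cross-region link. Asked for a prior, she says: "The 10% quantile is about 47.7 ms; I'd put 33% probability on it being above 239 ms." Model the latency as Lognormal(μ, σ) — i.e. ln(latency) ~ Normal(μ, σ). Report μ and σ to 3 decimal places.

μ ≈ 5.065, σ ≈ 0.936

If T ~ Lognormal(μ,σ) then ln T ~ Normal(μ,σ), so the p-quantile of ln T is μ + z_p·σ.
ln(47.7) = 3.865 and ln(239) = 5.476; z_{0.1} = -1.282, z_{0.67} = 0.4399.
σ = (5.476 − 3.865)/(0.4399 − (-1.282)) = 0.936.
μ = 3.865 − (-1.282)·0.936 = 5.065.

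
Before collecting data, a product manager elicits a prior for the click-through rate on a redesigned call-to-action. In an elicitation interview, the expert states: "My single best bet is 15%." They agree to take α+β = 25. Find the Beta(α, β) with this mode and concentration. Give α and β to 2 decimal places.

For α,β > 1 the Beta mode is (α−1)/(α+β−2). With α+β = 25, the mode is (α−1)/23.
Set (α−1)/23 = 0.15 → α = 1 + 0.15·23 = 4.45.
β = 25 − α = 20.55.

α = 4.45, β = 20.55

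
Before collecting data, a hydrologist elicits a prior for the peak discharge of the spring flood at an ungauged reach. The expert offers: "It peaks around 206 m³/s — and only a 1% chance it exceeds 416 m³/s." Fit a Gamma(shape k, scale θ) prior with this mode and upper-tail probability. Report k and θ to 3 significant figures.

k ≈ 10.9, θ ≈ 20.8

Gamma(k,θ) with k>1 has mode (k−1)θ, so θ = 206/(k−1).
Need P(X < 416) = 0.99 with θ tied to k this way. Start at k = 2, θ = 206: P(X<416) ≈ 0.599.
Too low — raise k to concentrate. Iterating converges to k ≈ 10.9.
Then θ = 206/(10.9−1) ≈ 20.8.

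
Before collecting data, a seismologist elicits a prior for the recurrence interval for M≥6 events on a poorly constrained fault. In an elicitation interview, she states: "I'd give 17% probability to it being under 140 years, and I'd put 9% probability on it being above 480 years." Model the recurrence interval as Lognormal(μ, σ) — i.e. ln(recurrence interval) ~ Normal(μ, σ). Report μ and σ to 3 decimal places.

If T ~ Lognormal(μ,σ) then ln T ~ Normal(μ,σ), so the p-quantile of ln T is μ + z_p·σ.
ln(140) = 4.942 and ln(480) = 6.174; z_{0.17} = -0.9542, z_{0.91} = 1.341.
σ = (6.174 − 4.942)/(1.341 − (-0.9542)) = 0.537.
μ = 4.942 − (-0.9542)·0.537 = 5.454.

μ ≈ 5.454, σ ≈ 0.537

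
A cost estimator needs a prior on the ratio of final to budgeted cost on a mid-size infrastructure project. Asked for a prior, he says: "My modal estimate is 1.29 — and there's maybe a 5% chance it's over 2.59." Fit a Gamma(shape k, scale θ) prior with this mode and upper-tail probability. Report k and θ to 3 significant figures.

k ≈ 6.7, θ ≈ 0.226

Gamma(k,θ) with k>1 has mode (k−1)θ, so θ = 1.29/(k−1).
Need P(X < 2.59) = 0.95 with θ tied to k this way. Start at k = 2, θ = 1.29: P(X<2.59) ≈ 0.596.
Too low — raise k to concentrate. Iterating converges to k ≈ 6.7.
Then θ = 1.29/(6.7−1) ≈ 0.226.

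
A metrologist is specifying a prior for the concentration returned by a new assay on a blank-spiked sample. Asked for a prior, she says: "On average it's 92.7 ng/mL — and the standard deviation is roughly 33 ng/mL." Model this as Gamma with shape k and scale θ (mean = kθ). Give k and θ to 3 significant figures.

k ≈ 7.89, θ ≈ 11.7

For Gamma(k, scale θ): mean = kθ, variance = kθ², so CV = 1/√k.
CV = SD/mean = 33/92.7 = 0.356, hence k = 1/CV² = 7.89.
Then θ = mean/k = 92.7/7.89 = 11.7.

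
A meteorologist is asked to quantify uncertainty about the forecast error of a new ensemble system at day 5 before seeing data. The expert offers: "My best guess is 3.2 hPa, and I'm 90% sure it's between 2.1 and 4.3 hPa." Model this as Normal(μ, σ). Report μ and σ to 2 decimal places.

μ = 3.20, σ = 0.67

A symmetric 90% interval runs μ ± z·σ with z = 1.645.
Half-width = 1.1, so σ = 1.1/1.645 = 0.67.
μ is the stated best guess, 3.20.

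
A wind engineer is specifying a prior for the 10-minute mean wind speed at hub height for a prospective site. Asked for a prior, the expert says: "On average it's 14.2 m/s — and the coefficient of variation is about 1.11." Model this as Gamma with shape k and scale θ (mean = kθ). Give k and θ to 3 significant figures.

For Gamma(k, scale θ): mean = kθ, variance = kθ², so CV = 1/√k.
CV = 1.11, hence k = 1/CV² = 0.812.
Then θ = mean/k = 14.2/0.812 = 17.5.

k ≈ 0.812, θ ≈ 17.5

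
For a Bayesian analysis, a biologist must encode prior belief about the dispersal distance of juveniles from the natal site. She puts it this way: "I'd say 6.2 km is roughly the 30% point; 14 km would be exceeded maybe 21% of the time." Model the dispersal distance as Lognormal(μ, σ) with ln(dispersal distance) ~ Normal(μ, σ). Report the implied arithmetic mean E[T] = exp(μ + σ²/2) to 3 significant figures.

If T ~ Lognormal(μ,σ) then ln T ~ Normal(μ,σ), so the p-quantile of ln T is μ + z_p·σ.
ln(6.2) = 1.825 and ln(14) = 2.639; z_{0.3} = -0.5244, z_{0.79} = 0.8064.
σ = (2.639 − 1.825)/(0.8064 − (-0.5244)) = 0.612.
μ = 1.825 − (-0.5244)·0.612 = 2.146.
E[T] = exp(μ + σ²/2) = exp(2.146 + 0.1873) = 10.3 km.

E[T] ≈ 10.3 km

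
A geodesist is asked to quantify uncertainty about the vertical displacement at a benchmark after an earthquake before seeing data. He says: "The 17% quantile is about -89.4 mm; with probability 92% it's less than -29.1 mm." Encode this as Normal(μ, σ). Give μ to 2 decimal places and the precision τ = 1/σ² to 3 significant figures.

For Normal(μ,σ), the p-quantile is μ + z_p·σ. Here z_{0.17} = -0.9542, z_{0.92} = 1.405.
So -89.4 = μ − 0.9542σ and -29.1 = μ + 1.405σ.
Subtracting: σ = (-29.1 − -89.4)/(1.405 − (-0.9542)) = 25.56.
Then μ = -89.4 − (-0.9542)·25.56 = -65.01.
Precision τ = 1/σ² = 1/25.56² = 0.00153.

μ = -65.01, τ = 0.00153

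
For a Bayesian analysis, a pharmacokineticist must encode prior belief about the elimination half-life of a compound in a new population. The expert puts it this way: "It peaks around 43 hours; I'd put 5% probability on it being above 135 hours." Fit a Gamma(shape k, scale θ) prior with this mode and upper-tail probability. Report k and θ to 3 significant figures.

Gamma(k,θ) with k>1 has mode (k−1)θ, so θ = 43/(k−1).
Need P(X < 135) = 0.95 with θ tied to k this way. Start at k = 2, θ = 43: P(X<135) ≈ 0.821.
Too low — raise k to concentrate. Iterating converges to k ≈ 3.01.
Then θ = 43/(3.01−1) ≈ 21.4.

k ≈ 3.01, θ ≈ 21.4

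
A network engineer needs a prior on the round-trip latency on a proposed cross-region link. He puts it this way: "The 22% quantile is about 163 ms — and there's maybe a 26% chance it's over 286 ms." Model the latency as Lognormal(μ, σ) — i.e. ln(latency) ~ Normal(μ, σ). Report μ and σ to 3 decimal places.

μ ≈ 5.400, σ ≈ 0.397

If T ~ Lognormal(μ,σ) then ln T ~ Normal(μ,σ), so the p-quantile of ln T is μ + z_p·σ.
ln(163) = 5.094 and ln(286) = 5.656; z_{0.22} = -0.7722, z_{0.74} = 0.6433.
σ = (5.656 − 5.094)/(0.6433 − (-0.7722)) = 0.397.
μ = 5.094 − (-0.7722)·0.397 = 5.400.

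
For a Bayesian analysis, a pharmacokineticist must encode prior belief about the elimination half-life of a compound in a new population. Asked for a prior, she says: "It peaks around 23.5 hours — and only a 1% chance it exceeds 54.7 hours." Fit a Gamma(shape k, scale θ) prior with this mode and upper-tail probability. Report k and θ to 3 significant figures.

Gamma(k,θ) with k>1 has mode (k−1)θ, so θ = 23.5/(k−1).
Need P(X < 54.7) = 0.99 with θ tied to k this way. Start at k = 2, θ = 23.5: P(X<54.7) ≈ 0.675.
Too low — raise k to concentrate. Iterating converges to k ≈ 7.68.
Then θ = 23.5/(7.68−1) ≈ 3.52.

k ≈ 7.68, θ ≈ 3.52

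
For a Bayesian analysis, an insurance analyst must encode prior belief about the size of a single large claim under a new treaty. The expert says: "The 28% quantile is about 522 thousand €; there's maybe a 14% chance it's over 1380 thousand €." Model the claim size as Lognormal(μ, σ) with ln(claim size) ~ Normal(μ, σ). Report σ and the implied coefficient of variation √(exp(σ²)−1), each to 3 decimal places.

If T ~ Lognormal(μ,σ) then ln T ~ Normal(μ,σ), so the p-quantile of ln T is μ + z_p·σ.
ln(522) = 6.258 and ln(1380) = 7.23; z_{0.28} = -0.5828, z_{0.86} = 1.08.
σ = (7.23 − 6.258)/(1.08 − (-0.5828)) = 0.585.
μ = 6.258 − (-0.5828)·0.585 = 6.598.
CV = √(exp(σ²)−1) = √(exp(0.3417)−1) = 0.638.

σ ≈ 0.585, CV ≈ 0.638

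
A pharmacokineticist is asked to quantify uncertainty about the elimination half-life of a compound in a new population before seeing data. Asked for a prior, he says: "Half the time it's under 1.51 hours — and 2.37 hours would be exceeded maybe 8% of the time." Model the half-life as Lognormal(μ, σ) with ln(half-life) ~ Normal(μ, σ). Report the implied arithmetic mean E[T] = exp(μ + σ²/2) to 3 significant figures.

If T ~ Lognormal(μ,σ) then ln T ~ Normal(μ,σ), so the p-quantile of ln T is μ + z_p·σ.
ln(1.51) = 0.4121 and ln(2.37) = 0.8629; z_{0.5} = 0, z_{0.92} = 1.405.
σ = (0.8629 − 0.4121)/(1.405 − (0)) = 0.321.
μ = 0.4121 − (0)·0.321 = 0.412.
E[T] = exp(μ + σ²/2) = exp(0.412 + 0.0515) = 1.59 hours.

E[T] ≈ 1.59 hours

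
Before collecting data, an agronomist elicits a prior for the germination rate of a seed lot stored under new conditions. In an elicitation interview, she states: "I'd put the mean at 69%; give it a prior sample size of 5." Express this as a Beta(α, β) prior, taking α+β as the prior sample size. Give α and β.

α = 3.45, β = 1.55

Under the effective-sample-size interpretation, Beta(α, β) has prior mean α/(α+β) and prior sample size α+β.
So α+β = 5 and α/(α+β) = 0.69, giving α = 0.69·5 = 3.45 and β = 5 − 3.45 = 1.55.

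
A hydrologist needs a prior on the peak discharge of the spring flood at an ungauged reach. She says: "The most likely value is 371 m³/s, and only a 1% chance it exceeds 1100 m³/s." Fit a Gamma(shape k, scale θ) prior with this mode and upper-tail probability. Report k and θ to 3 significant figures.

k ≈ 4.82, θ ≈ 97.1

Gamma(k,θ) with k>1 has mode (k−1)θ, so θ = 371/(k−1).
Need P(X < 1100) = 0.99 with θ tied to k this way. Start at k = 2, θ = 371: P(X<1100) ≈ 0.796.
Too low — raise k to concentrate. Iterating converges to k ≈ 4.82.
Then θ = 371/(4.82−1) ≈ 97.1.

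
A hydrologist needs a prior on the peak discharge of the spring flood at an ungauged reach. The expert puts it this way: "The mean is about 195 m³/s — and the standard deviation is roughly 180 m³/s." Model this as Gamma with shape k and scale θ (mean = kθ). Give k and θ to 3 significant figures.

For Gamma(k, scale θ): mean = kθ, variance = kθ², so CV = 1/√k.
CV = SD/mean = 180/195 = 0.9231, hence k = 1/CV² = 1.17.
Then θ = mean/k = 195/1.17 = 166.

k ≈ 1.17, θ ≈ 166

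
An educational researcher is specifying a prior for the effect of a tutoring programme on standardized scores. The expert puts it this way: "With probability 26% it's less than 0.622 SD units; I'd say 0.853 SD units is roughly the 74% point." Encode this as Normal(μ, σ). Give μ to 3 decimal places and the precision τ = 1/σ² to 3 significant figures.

μ = 0.738, τ = 31

For Normal(μ,σ), the p-quantile is μ + z_p·σ. Here z_{0.26} = -0.6433, z_{0.74} = 0.6433.
So 0.622 = μ − 0.6433σ and 0.853 = μ + 0.6433σ.
Subtracting: σ = (0.853 − 0.622)/(0.6433 − (-0.6433)) = 0.180.
Then μ = 0.622 − (-0.6433)·0.180 = 0.738.
Precision τ = 1/σ² = 1/0.1795² = 31.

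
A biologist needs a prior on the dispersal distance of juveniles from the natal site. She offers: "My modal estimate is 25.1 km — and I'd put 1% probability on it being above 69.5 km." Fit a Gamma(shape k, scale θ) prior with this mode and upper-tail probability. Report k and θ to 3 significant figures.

Gamma(k,θ) with k>1 has mode (k−1)θ, so θ = 25.1/(k−1).
Need P(X < 69.5) = 0.99 with θ tied to k this way. Start at k = 2, θ = 25.1: P(X<69.5) ≈ 0.764.
Too low — raise k to concentrate. Iterating converges to k ≈ 5.42.
Then θ = 25.1/(5.42−1) ≈ 5.68.

k ≈ 5.42, θ ≈ 5.68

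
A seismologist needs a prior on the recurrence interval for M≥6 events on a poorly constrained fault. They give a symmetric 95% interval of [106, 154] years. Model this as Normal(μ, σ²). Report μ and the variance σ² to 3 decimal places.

μ = 130.000, σ² = 149.943

A symmetric 95% interval runs μ ± z·σ with z = 1.96.
Half-width = 24, so σ = 24/1.96 = 12.2451 and σ² = 149.943.
μ is the interval midpoint, 130.000.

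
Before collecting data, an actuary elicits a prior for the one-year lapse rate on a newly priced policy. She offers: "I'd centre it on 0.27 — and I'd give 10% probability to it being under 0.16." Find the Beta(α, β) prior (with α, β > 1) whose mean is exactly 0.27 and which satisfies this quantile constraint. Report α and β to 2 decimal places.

With mean 0.27 fixed, write α = 0.27s, β = 0.73s where s = α+β.
Need P(θ < 0.16) = 0.1 under Beta(0.27s, 0.73s). Normal approximation: (q−m)/√(m(1−m)/s) ≈ z_{0.1} = -1.28, so s ≈ 0.27·0.73·(-1.28)²/(0.16−0.27)² = 26.8.
At s = 26.8: P(θ<0.16) ≈ 0.087. Adjusting to match 0.1 gives s ≈ 24.09.
So α = 0.27·24.09 ≈ 6.51, β = 0.73·24.09 ≈ 17.59.

α ≈ 6.51, β ≈ 17.59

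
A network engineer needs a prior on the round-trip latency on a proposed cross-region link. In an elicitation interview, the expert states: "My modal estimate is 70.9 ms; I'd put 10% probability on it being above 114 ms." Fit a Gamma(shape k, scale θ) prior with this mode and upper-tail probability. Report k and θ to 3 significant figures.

k ≈ 9.33, θ ≈ 8.51

Gamma(k,θ) with k>1 has mode (k−1)θ, so θ = 70.9/(k−1).
Need P(X < 114) = 0.9 with θ tied to k this way. Start at k = 2, θ = 70.9: P(X<114) ≈ 0.478.
Too low — raise k to concentrate. Iterating converges to k ≈ 9.33.
Then θ = 70.9/(9.33−1) ≈ 8.51.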